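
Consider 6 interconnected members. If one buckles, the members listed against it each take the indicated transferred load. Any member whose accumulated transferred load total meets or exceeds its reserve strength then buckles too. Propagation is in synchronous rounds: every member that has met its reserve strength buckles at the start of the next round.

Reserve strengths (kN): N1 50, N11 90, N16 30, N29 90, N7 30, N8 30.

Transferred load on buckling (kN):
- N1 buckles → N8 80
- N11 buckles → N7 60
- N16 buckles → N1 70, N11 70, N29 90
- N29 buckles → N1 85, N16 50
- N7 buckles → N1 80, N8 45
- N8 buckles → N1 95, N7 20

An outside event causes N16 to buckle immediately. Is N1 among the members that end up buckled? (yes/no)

yes

Round 1 — N16 buckles (initial).
  N1: +70 → 70 ≥ 50
  N11: +70 → 70 < 90
  N29: +90 → 90 ≥ 90
Round 2 — N1, N29 buckle.
  N8: +80 → 80 ≥ 30
Round 3 — N8 buckles.
  N7: +20 → 20 < 30
No further bucklings.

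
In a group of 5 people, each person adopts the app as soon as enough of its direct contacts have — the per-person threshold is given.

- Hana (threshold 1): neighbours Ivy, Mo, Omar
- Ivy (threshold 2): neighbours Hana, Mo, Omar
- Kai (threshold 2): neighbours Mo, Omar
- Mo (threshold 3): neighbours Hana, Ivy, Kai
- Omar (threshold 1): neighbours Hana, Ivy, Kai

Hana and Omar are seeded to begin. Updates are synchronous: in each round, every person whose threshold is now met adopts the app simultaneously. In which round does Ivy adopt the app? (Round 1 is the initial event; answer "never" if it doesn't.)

Round 1 — Hana, Omar adopt the app (initial).
Round 2 — checking thresholds:
  Ivy: 2 of 3 neighbours ≥ 2, adopts the app.
  Kai: 1 of 2 neighbours < 2, holds.
  Mo: 1 of 3 neighbours < 3, holds.
Round 3 — no new adoptions; cascade stops.

2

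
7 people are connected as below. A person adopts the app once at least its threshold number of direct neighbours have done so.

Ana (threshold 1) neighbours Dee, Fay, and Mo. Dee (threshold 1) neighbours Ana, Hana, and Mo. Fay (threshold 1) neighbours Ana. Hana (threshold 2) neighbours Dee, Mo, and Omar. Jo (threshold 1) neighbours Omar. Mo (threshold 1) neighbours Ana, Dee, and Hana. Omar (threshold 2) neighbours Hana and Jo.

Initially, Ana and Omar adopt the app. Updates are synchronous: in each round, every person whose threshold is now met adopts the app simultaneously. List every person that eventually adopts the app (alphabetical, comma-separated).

Ana, Dee, Fay, Hana, Jo, Mo, Omar

Round 1 — Ana, Omar adopt the app (initial).
Round 2 — checking thresholds:
  Dee: 1 of 3 neighbours ≥ 1, adopts the app.
  Fay: 1 of 1 neighbours ≥ 1, adopts the app.
  Hana: 1 of 3 neighbours < 2, not yet.
  Jo: 1 of 1 neighbours ≥ 1, adopts the app.
  Mo: 1 of 3 neighbours ≥ 1, adopts the app.
Round 3 — checking thresholds:
  Hana: 3 of 3 neighbours ≥ 2, adopts the app.
Round 4 — no new adoptions; cascade stops.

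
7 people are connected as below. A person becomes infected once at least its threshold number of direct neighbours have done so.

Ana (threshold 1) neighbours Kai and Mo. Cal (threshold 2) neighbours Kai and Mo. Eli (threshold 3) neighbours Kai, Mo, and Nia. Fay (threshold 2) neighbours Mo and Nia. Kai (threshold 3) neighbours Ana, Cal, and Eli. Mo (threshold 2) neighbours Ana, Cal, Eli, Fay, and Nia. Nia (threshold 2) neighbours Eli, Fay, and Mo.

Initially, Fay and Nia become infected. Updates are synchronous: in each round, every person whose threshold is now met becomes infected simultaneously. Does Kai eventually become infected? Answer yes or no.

no

Round 1 — Fay, Nia become infected (initial).
Round 2 — checking thresholds:
  Eli: 1 of 3 neighbours < 3, not yet.
  Mo: 2 of 5 neighbours ≥ 2, becomes infected.
Round 3 — checking thresholds:
  Ana: 1 of 2 neighbours ≥ 1, becomes infected.
  Cal: 1 of 2 neighbours < 2, not yet.
  Eli: 2 of 3 neighbours < 3, not yet.
Round 4 — no new infections; cascade stops.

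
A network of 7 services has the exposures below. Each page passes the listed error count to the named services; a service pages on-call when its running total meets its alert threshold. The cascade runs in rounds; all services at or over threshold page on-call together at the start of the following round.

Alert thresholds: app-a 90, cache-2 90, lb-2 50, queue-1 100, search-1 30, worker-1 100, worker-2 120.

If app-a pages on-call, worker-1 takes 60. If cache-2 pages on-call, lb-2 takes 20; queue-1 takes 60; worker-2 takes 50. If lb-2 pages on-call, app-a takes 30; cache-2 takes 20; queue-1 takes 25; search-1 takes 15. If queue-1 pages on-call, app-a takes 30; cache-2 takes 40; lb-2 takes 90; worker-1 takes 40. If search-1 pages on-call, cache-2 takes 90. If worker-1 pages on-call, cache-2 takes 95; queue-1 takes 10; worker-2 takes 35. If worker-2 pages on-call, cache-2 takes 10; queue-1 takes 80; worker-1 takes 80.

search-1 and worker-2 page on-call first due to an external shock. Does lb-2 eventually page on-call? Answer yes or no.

Round 1 — search-1, worker-2 page on-call (initial).
  cache-2: +90+10 → 100 ≥ 90
  queue-1: +80 → 80 < 100
  worker-1: +80 → 80 < 100
Round 2 — cache-2 pages on-call.
  lb-2: +20 → 20 < 50
  queue-1: +60 → 140 ≥ 100
Round 3 — queue-1 pages on-call.
  app-a: +30 → 30 < 90
  lb-2: +90 → 110 ≥ 50
  worker-1: +40 → 120 ≥ 100
Round 4 — lb-2, worker-1 page on-call.
  app-a: +30 → 60 < 90
No further pages.

yes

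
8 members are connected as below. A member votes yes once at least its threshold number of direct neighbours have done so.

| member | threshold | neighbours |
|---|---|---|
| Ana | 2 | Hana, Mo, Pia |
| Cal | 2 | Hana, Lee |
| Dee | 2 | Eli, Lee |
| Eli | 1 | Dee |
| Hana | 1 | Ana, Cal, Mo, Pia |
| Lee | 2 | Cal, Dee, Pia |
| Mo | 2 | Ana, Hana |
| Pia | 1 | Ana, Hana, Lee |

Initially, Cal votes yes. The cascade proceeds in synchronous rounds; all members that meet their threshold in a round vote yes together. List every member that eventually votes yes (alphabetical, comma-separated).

Round 1 — Cal votes yes (initial).
Round 2 — checking thresholds:
  Hana: 1 of 4 neighbours ≥ 1, votes yes.
  Lee: 1 of 3 neighbours < 2, not yet.
Round 3 — checking thresholds:
  Ana: 1 of 3 neighbours < 2, not yet.
  Lee: 1 of 3 neighbours < 2, not yet.
  Mo: 1 of 2 neighbours < 2, not yet.
  Pia: 1 of 3 neighbours ≥ 1, votes yes.
Round 4 — checking thresholds:
  Ana: 2 of 3 neighbours ≥ 2, votes yes.
  Lee: 2 of 3 neighbours ≥ 2, votes yes.
  Mo: 1 of 2 neighbours < 2, not yet.
Round 5 — checking thresholds:
  Dee: 1 of 2 neighbours < 2, not yet.
  Mo: 2 of 2 neighbours ≥ 2, votes yes.
Round 6 — no new yes votes; cascade stops.

Ana, Cal, Hana, Lee, Mo, Pia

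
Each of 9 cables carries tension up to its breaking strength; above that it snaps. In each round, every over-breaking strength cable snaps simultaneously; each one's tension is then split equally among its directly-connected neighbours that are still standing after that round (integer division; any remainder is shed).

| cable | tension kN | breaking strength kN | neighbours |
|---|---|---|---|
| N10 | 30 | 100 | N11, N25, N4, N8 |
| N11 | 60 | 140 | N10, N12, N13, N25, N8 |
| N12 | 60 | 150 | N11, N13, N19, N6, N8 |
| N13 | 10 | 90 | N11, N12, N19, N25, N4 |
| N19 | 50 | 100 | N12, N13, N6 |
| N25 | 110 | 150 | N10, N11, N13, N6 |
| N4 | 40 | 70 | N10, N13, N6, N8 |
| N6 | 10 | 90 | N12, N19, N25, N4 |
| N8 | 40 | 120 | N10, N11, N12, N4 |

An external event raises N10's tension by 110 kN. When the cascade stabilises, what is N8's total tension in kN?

Round 1 — N10 at 140 > 100. N10 snaps.
  N10 sheds 140 kN to N11, N25, N4, N8: 35 each.
    N11: 60+35 = 95 ≤ 140
    N25: 110+35 = 145 ≤ 150
    N4: 40+35 = 75 > 70
    N8: 40+35 = 75 ≤ 120
Round 2 — N4 snaps.
  N4 sheds 75 kN to N13, N6, N8: 25 each.
    N13: 10+25 = 35 ≤ 90
    N6: 10+25 = 35 ≤ 90
    N8: 75+25 = 100 ≤ 120
No further breaks.

100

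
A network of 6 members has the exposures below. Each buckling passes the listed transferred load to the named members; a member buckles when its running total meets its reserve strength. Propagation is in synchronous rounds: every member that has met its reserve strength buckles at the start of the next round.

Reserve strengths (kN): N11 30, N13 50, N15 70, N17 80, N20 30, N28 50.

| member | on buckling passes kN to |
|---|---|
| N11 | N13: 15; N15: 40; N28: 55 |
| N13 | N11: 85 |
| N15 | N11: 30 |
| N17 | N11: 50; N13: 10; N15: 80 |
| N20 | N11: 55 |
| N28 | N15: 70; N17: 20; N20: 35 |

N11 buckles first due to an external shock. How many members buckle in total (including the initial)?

Round 1 — N11 buckles (initial).
  N13: +15 → 15 < 50
  N15: +40 → 40 < 70
  N28: +55 → 55 ≥ 50
Round 2 — N28 buckles.
  N15: +70 → 110 ≥ 70
  N17: +20 → 20 < 80
  N20: +35 → 35 ≥ 30
Round 3 — N15, N20 buckle.
No further bucklings.

4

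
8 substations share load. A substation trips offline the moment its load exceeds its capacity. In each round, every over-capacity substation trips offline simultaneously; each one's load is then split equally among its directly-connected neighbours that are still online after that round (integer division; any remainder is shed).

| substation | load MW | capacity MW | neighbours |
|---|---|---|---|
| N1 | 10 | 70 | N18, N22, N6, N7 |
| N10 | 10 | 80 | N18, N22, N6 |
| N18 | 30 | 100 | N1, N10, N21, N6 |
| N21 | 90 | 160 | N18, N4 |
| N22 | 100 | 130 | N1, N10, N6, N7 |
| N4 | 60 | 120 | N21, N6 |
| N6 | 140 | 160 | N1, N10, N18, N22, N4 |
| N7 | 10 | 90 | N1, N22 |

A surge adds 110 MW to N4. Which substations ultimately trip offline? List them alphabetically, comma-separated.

Round 1 — N4 at 170 > 120. N4 trips offline.
  N4 sheds 170 MW to N21, N6: 85 each.
    N21: 90+85 = 175 > 160
    N6: 140+85 = 225 > 160
Round 2 — N21, N6 trip offline.
  N21 sheds 175 MW to N18: 175 each.
    N18: 30+175 = 205 > 100
  N6 sheds 225 MW to N1, N10, N18, N22: 56 each (1 lost).
    N1: 10+56 = 66 ≤ 70
    N10: 10+56 = 66 ≤ 80
    N18: 205+56 = 261 > 100
    N22: 100+56 = 156 > 130
Round 3 — N18, N22 trip offline.
  N18 sheds 261 MW to N1, N10: 130 each (1 lost).
    N1: 66+130 = 196 > 70
    N10: 66+130 = 196 > 80
  N22 sheds 156 MW to N1, N10, N7: 52 each.
    N1: 196+52 = 248 > 70
    N10: 196+52 = 248 > 80
    N7: 10+52 = 62 ≤ 90
Round 4 — N1, N10 trip offline.
  N1 sheds 248 MW to N7: 248 each.
    N7: 62+248 = 310 > 90
  N10 sheds 248 MW: no online neighbours, lost.
Round 5 — N7 trips offline.
  N7 sheds 310 MW: no online neighbours, lost.
No further trips.

N1, N10, N18, N21, N22, N4, N6, N7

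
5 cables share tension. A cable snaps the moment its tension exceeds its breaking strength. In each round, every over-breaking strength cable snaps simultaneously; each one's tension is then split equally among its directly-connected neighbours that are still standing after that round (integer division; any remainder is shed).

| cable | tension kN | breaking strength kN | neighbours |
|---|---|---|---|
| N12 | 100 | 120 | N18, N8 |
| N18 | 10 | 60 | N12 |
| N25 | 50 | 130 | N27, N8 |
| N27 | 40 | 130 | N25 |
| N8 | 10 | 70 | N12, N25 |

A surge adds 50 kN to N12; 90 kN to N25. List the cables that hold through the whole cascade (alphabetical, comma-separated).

N27

Round 1 — N12 at 150 > 120; N25 at 140 > 130. N12, N25 snap.
  N12 sheds 150 kN to N18, N8: 75 each.
    N18: 10+75 = 85 > 60
    N8: 10+75 = 85 > 70
  N25 sheds 140 kN to N27, N8: 70 each.
    N27: 40+70 = 110 ≤ 130
    N8: 85+70 = 155 > 70
Round 2 — N18, N8 snap.
  N18 sheds 85 kN: no online neighbours, lost.
  N8 sheds 155 kN: no online neighbours, lost.
No further breaks.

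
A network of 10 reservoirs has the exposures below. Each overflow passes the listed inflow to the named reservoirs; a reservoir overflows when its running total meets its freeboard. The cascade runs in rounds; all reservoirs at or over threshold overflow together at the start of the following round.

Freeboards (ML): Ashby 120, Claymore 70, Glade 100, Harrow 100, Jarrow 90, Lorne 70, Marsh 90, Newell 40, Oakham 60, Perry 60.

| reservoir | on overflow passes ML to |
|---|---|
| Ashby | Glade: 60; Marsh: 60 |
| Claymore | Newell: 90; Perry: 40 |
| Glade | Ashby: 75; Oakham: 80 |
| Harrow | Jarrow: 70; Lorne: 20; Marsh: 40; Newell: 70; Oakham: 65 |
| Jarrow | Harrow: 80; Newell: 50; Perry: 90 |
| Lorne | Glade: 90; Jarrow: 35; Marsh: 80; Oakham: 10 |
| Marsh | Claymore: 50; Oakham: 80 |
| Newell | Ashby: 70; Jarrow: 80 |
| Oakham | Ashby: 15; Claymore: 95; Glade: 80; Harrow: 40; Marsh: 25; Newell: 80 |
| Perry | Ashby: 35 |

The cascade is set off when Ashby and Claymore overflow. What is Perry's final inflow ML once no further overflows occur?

40

Round 1 — Ashby, Claymore overflow (initial).
  Glade: +60 → 60 < 100
  Marsh: +60 → 60 < 90
  Newell: +90 → 90 ≥ 40
  Perry: +40 → 40 < 60
Round 2 — Newell overflows.
  Jarrow: +80 → 80 < 90
No further overflows.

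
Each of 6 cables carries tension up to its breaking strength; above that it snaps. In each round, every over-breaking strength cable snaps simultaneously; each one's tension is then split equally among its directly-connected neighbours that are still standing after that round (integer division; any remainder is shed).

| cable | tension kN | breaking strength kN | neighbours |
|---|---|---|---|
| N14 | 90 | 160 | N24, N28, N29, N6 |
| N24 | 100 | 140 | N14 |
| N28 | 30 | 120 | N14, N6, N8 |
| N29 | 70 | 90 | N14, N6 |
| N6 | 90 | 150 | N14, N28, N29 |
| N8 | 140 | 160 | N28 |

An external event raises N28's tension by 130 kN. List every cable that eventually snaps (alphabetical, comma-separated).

N28, N8

Round 1 — N28 at 160 > 120. N28 snaps.
  N28 sheds 160 kN to N14, N6, N8: 53 each (1 lost).
    N14: 90+53 = 143 ≤ 160
    N6: 90+53 = 143 ≤ 150
    N8: 140+53 = 193 > 160
Round 2 — N8 snaps.
  N8 sheds 193 kN: no online neighbours, lost.
No further breaks.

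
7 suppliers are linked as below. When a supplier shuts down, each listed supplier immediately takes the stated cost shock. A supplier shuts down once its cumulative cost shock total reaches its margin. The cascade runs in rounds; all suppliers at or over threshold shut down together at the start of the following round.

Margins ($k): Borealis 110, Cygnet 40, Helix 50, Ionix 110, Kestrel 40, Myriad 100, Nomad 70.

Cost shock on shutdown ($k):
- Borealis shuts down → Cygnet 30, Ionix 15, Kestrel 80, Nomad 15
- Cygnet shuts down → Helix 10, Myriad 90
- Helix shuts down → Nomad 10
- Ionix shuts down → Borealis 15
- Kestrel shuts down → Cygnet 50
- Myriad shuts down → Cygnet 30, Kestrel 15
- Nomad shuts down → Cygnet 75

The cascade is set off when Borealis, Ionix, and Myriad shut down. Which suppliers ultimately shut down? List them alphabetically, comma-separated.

Borealis, Cygnet, Ionix, Kestrel, Myriad

Round 1 — Borealis, Ionix, Myriad shut down (initial).
  Cygnet: +30+30 → 60 ≥ 40
  Kestrel: +80+15 → 95 ≥ 40
  Nomad: +15 → 15 < 70
Round 2 — Cygnet, Kestrel shut down.
  Helix: +10 → 10 < 50
No further shutdowns.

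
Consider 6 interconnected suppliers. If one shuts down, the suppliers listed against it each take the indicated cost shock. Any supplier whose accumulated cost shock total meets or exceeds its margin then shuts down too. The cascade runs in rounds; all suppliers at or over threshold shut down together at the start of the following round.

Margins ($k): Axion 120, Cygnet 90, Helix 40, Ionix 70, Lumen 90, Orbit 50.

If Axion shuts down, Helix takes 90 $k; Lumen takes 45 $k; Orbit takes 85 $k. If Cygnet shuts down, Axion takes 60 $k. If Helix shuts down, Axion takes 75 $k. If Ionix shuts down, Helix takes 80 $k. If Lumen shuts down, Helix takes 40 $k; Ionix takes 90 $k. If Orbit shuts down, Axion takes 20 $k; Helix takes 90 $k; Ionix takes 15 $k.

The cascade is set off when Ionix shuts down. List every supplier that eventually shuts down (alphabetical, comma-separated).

Helix, Ionix

Round 1 — Ionix shuts down (initial).
  Helix: +80 → 80 ≥ 40
Round 2 — Helix shuts down.
  Axion: +75 → 75 < 120
No further shutdowns.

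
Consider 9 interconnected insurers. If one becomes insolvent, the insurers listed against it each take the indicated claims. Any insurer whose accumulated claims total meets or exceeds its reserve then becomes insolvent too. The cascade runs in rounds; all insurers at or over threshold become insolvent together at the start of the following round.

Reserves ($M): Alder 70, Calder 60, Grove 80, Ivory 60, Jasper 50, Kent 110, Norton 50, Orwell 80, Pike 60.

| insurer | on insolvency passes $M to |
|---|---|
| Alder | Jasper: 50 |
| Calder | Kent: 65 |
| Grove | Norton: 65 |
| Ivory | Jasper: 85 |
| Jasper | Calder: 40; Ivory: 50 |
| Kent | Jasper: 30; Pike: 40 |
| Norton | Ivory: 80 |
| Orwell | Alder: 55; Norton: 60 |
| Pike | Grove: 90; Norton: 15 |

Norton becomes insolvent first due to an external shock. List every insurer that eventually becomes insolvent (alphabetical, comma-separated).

Ivory, Jasper, Norton

Round 1 — Norton becomes insolvent (initial).
  Ivory: +80 → 80 ≥ 60
Round 2 — Ivory becomes insolvent.
  Jasper: +85 → 85 ≥ 50
Round 3 — Jasper becomes insolvent.
  Calder: +40 → 40 < 60
No further insolvencies.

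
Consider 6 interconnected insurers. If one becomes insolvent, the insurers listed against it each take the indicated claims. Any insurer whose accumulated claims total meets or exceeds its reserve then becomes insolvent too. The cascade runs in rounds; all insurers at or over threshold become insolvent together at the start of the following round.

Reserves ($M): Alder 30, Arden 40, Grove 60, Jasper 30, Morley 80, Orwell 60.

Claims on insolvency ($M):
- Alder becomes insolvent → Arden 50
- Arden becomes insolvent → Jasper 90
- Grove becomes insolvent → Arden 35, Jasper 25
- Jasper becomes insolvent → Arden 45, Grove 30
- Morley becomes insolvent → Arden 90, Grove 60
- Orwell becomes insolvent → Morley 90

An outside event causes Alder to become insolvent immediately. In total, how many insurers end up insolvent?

3

Round 1 — Alder becomes insolvent (initial).
  Arden: +50 → 50 ≥ 40
Round 2 — Arden becomes insolvent.
  Jasper: +90 → 90 ≥ 30
Round 3 — Jasper becomes insolvent.
  Grove: +30 → 30 < 60
No further insolvencies.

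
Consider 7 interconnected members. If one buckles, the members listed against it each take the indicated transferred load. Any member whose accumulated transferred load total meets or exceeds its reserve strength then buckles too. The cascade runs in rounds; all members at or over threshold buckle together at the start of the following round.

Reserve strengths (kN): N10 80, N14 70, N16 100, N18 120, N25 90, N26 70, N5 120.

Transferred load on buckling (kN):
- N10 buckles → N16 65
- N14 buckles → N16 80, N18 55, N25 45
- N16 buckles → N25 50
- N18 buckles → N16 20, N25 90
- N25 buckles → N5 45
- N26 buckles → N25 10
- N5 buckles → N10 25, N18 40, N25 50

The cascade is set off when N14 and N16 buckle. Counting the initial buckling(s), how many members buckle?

3

Round 1 — N14, N16 buckle (initial).
  N18: +55 → 55 < 120
  N25: +45+50 → 95 ≥ 90
Round 2 — N25 buckles.
  N5: +45 → 45 < 120
No further bucklings.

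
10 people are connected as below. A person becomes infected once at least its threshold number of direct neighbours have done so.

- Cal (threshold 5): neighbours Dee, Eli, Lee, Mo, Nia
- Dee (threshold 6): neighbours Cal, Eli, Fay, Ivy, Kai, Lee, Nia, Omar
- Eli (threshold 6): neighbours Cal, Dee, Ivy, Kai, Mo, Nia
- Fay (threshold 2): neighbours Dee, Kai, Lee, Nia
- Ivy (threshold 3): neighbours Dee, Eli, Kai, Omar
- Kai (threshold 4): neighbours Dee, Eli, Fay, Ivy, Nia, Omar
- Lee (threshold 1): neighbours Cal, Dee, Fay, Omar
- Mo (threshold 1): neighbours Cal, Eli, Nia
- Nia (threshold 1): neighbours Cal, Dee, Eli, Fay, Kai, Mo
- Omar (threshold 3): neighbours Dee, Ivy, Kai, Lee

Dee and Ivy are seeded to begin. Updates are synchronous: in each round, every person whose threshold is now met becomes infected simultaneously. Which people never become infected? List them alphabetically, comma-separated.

Cal, Eli

Round 1 — Dee, Ivy become infected (initial).
Round 2 — checking thresholds:
  Cal: 1 of 5 neighbours < 5, holds.
  Eli: 2 of 6 neighbours < 6, holds.
  Fay: 1 of 4 neighbours < 2, holds.
  Kai: 2 of 6 neighbours < 4, holds.
  Lee: 1 of 4 neighbours ≥ 1, becomes infected.
  Nia: 1 of 6 neighbours ≥ 1, becomes infected.
  Omar: 2 of 4 neighbours < 3, holds.
Round 3 — checking thresholds:
  Cal: 3 of 5 neighbours < 5, holds.
  Eli: 3 of 6 neighbours < 6, holds.
  Fay: 3 of 4 neighbours ≥ 2, becomes infected.
  Kai: 3 of 6 neighbours < 4, holds.
  Mo: 1 of 3 neighbours ≥ 1, becomes infected.
  Omar: 3 of 4 neighbours ≥ 3, becomes infected.
Round 4 — checking thresholds:
  Cal: 4 of 5 neighbours < 5, holds.
  Eli: 4 of 6 neighbours < 6, holds.
  Kai: 5 of 6 neighbours ≥ 4, becomes infected.
Round 5 — no new infections; cascade stops.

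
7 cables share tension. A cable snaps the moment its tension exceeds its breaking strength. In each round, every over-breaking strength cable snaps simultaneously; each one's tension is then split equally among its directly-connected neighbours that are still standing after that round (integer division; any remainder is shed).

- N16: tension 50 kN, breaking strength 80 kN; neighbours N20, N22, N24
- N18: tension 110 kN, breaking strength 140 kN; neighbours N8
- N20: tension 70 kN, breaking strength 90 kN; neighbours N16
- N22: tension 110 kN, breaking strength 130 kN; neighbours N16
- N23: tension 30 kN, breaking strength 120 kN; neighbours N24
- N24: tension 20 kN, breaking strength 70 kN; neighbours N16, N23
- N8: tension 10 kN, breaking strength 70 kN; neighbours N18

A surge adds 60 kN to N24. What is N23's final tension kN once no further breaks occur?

70

Round 1 — N24 at 80 > 70. N24 snaps.
  N24 sheds 80 kN to N16, N23: 40 each.
    N16: 50+40 = 90 > 80
    N23: 30+40 = 70 ≤ 120
Round 2 — N16 snaps.
  N16 sheds 90 kN to N20, N22: 45 each.
    N20: 70+45 = 115 > 90
    N22: 110+45 = 155 > 130
Round 3 — N20, N22 snap.
  N20 sheds 115 kN: no online neighbours, lost.
  N22 sheds 155 kN: no online neighbours, lost.
No further breaks.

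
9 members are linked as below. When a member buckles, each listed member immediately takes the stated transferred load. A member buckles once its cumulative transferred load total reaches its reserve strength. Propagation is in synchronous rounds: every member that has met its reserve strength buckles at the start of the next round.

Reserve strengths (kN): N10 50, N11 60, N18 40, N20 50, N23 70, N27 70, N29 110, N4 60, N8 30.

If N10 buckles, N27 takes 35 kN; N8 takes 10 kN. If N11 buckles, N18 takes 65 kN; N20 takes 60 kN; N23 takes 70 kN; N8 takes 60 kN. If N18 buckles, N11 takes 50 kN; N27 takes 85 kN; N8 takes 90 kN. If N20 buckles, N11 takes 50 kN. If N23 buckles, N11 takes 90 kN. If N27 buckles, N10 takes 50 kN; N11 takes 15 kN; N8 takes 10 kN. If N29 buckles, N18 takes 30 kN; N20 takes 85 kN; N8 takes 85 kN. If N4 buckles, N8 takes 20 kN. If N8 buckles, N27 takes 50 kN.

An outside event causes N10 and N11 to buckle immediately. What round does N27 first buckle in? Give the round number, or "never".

3

Round 1 — N10, N11 buckle (initial).
  N18: +65 → 65 ≥ 40
  N20: +60 → 60 ≥ 50
  N23: +70 → 70 ≥ 70
  N27: +35 → 35 < 70
  N8: +10+60 → 70 ≥ 30
Round 2 — N18, N20, N23, N8 buckle.
  N27: +85+50 → 170 ≥ 70
Round 3 — N27 buckles.
No further bucklings.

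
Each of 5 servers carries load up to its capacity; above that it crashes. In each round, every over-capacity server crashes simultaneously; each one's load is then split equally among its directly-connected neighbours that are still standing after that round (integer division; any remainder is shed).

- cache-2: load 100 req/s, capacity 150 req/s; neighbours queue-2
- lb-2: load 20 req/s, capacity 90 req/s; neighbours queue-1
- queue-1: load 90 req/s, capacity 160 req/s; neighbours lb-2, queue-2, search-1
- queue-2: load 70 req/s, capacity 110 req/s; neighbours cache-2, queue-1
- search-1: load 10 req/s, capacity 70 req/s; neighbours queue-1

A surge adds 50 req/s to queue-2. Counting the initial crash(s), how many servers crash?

2

Round 1 — queue-2 at 120 > 110. queue-2 crashes.
  queue-2 sheds 120 req/s to cache-2, queue-1: 60 each.
    cache-2: 100+60 = 160 > 150
    queue-1: 90+60 = 150 ≤ 160
Round 2 — cache-2 crashes.
  cache-2 sheds 160 req/s: no online neighbours, lost.
No further crashes.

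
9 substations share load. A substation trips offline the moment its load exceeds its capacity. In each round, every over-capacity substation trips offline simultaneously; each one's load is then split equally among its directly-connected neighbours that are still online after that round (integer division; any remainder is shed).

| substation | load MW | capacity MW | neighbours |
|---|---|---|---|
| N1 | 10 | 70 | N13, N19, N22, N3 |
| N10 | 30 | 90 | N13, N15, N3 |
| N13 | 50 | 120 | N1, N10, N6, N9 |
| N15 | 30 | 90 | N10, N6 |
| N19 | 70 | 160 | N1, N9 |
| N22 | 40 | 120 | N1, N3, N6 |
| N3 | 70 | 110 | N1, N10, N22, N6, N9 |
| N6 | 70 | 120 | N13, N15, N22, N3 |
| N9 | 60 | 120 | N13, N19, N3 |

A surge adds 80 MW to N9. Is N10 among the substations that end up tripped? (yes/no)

Round 1 — N9 at 140 > 120. N9 trips offline.
  N9 sheds 140 MW to N13, N19, N3: 46 each (2 lost).
    N13: 50+46 = 96 ≤ 120
    N19: 70+46 = 116 ≤ 160
    N3: 70+46 = 116 > 110
Round 2 — N3 trips offline.
  N3 sheds 116 MW to N1, N10, N22, N6: 29 each.
    N1: 10+29 = 39 ≤ 70
    N10: 30+29 = 59 ≤ 90
    N22: 40+29 = 69 ≤ 120
    N6: 70+29 = 99 ≤ 120
No further trips.

no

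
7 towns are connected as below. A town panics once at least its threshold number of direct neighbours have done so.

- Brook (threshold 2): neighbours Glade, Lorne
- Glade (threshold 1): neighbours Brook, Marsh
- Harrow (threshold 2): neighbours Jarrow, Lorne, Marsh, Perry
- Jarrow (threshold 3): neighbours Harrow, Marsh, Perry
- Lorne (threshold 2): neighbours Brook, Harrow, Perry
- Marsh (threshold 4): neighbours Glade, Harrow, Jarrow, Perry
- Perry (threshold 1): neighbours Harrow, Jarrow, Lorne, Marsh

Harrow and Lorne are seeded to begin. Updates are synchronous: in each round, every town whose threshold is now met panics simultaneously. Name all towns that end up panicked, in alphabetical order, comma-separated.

Harrow, Lorne, Perry

Round 1 — Harrow, Lorne panic (initial).
Round 2 — checking thresholds:
  Brook: 1 of 2 neighbours < 2, below threshold.
  Jarrow: 1 of 3 neighbours < 3, below threshold.
  Marsh: 1 of 4 neighbours < 4, below threshold.
  Perry: 2 of 4 neighbours ≥ 1, panics.
Round 3 — no new panics; cascade stops.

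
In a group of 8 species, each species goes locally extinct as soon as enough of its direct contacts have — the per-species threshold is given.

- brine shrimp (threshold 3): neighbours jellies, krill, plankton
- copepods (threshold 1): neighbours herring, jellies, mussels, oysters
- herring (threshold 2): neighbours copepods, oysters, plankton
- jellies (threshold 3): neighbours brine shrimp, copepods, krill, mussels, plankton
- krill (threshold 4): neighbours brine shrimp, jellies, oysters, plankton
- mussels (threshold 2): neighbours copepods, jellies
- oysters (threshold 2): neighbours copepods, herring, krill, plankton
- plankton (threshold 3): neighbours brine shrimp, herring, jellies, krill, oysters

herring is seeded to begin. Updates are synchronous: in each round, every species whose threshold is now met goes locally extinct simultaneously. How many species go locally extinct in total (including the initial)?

Round 1 — herring goes locally extinct (initial).
Round 2 — checking thresholds:
  copepods: 1 of 4 neighbours ≥ 1, goes locally extinct.
  oysters: 1 of 4 neighbours < 2, holds.
  plankton: 1 of 5 neighbours < 3, holds.
Round 3 — checking thresholds:
  jellies: 1 of 5 neighbours < 3, holds.
  mussels: 1 of 2 neighbours < 2, holds.
  oysters: 2 of 4 neighbours ≥ 2, goes locally extinct.
  plankton: 1 of 5 neighbours < 3, holds.
Round 4 — no new extinctions; cascade stops.

3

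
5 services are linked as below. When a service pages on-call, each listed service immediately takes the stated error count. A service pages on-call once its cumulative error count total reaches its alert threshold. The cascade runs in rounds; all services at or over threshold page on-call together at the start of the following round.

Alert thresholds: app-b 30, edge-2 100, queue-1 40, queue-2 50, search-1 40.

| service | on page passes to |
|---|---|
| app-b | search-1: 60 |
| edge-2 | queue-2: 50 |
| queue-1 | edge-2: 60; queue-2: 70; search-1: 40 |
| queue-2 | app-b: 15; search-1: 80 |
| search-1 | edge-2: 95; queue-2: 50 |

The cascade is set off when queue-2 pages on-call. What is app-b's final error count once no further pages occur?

Round 1 — queue-2 pages on-call (initial).
  app-b: +15 → 15 < 30
  search-1: +80 → 80 ≥ 40
Round 2 — search-1 pages on-call.
  edge-2: +95 → 95 < 100
No further pages.

15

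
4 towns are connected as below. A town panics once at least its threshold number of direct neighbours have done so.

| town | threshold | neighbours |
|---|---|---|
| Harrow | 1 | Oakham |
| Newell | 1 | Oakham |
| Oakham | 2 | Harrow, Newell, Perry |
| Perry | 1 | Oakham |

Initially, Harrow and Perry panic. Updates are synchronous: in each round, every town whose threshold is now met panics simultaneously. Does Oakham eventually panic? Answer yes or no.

yes

Round 1 — Harrow, Perry panic (initial).
Round 2 — checking thresholds:
  Oakham: 2 of 3 neighbours ≥ 2, panics.
Round 3 — checking thresholds:
  Newell: 1 of 1 neighbours ≥ 1, panics.
Round 4 — no new panics; cascade stops.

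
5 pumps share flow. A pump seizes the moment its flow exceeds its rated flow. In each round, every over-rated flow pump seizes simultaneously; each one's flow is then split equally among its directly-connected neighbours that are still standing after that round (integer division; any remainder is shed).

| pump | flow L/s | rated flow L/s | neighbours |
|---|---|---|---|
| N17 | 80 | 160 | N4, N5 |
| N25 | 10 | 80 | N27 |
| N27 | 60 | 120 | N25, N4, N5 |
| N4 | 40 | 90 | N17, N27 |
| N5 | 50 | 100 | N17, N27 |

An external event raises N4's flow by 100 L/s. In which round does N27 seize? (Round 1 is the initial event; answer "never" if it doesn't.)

2

Round 1 — N4 at 140 > 90. N4 seizes.
  N4 sheds 140 L/s to N17, N27: 70 each.
    N17: 80+70 = 150 ≤ 160
    N27: 60+70 = 130 > 120
Round 2 — N27 seizes.
  N27 sheds 130 L/s to N25, N5: 65 each.
    N25: 10+65 = 75 ≤ 80
    N5: 50+65 = 115 > 100
Round 3 — N5 seizes.
  N5 sheds 115 L/s to N17: 115 each.
    N17: 150+115 = 265 > 160
Round 4 — N17 seizes.
  N17 sheds 265 L/s: no online neighbours, lost.
No further seizures.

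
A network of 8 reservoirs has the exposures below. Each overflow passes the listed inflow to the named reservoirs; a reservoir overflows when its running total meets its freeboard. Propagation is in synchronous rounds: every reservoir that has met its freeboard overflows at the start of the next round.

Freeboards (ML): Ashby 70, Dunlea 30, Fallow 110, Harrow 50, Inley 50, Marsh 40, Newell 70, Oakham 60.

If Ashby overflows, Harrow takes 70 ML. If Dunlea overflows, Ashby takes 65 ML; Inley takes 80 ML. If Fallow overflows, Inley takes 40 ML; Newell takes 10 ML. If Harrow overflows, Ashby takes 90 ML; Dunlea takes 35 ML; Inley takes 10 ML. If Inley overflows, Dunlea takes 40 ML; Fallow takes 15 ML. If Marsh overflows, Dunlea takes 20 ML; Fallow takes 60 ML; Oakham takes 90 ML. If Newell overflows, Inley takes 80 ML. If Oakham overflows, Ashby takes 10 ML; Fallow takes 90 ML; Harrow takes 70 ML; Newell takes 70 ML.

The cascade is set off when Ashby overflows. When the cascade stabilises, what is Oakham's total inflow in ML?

0

Round 1 — Ashby overflows (initial).
  Harrow: +70 → 70 ≥ 50
Round 2 — Harrow overflows.
  Dunlea: +35 → 35 ≥ 30
  Inley: +10 → 10 < 50
Round 3 — Dunlea overflows.
  Inley: +80 → 90 ≥ 50
Round 4 — Inley overflows.
  Fallow: +15 → 15 < 110
No further overflows.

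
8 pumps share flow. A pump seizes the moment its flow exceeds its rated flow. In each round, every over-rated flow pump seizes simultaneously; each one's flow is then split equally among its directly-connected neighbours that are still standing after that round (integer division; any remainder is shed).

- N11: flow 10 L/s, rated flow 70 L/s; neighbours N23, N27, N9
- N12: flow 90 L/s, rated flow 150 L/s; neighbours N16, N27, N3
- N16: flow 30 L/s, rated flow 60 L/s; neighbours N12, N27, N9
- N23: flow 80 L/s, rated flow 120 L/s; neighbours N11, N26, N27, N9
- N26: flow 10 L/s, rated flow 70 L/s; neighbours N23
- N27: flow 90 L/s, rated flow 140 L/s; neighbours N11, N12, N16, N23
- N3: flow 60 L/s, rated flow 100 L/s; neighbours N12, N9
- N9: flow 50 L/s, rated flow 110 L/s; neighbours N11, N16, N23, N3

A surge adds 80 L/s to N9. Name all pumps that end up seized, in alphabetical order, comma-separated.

Round 1 — N9 at 130 > 110. N9 seizes.
  N9 sheds 130 L/s to N11, N16, N23, N3: 32 each (2 lost).
    N11: 10+32 = 42 ≤ 70
    N16: 30+32 = 62 > 60
    N23: 80+32 = 112 ≤ 120
    N3: 60+32 = 92 ≤ 100
Round 2 — N16 seizes.
  N16 sheds 62 L/s to N12, N27: 31 each.
    N12: 90+31 = 121 ≤ 150
    N27: 90+31 = 121 ≤ 140
No further seizures.

N16, N9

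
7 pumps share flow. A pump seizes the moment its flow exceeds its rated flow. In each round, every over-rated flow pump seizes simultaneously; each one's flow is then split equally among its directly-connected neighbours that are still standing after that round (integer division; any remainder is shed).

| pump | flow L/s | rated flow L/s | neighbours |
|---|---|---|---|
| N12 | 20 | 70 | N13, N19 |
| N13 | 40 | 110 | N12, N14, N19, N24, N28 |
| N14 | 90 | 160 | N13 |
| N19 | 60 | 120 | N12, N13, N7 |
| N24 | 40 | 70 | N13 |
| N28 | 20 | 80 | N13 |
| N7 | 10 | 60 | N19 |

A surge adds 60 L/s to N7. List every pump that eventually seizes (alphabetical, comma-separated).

N12, N13, N19, N24, N28, N7

Round 1 — N7 at 70 > 60. N7 seizes.
  N7 sheds 70 L/s to N19: 70 each.
    N19: 60+70 = 130 > 120
Round 2 — N19 seizes.
  N19 sheds 130 L/s to N12, N13: 65 each.
    N12: 20+65 = 85 > 70
    N13: 40+65 = 105 ≤ 110
Round 3 — N12 seizes.
  N12 sheds 85 L/s to N13: 85 each.
    N13: 105+85 = 190 > 110
Round 4 — N13 seizes.
  N13 sheds 190 L/s to N14, N24, N28: 63 each (1 lost).
    N14: 90+63 = 153 ≤ 160
    N24: 40+63 = 103 > 70
    N28: 20+63 = 83 > 80
Round 5 — N24, N28 seize.
  N24 sheds 103 L/s: no online neighbours, lost.
  N28 sheds 83 L/s: no online neighbours, lost.
No further seizures.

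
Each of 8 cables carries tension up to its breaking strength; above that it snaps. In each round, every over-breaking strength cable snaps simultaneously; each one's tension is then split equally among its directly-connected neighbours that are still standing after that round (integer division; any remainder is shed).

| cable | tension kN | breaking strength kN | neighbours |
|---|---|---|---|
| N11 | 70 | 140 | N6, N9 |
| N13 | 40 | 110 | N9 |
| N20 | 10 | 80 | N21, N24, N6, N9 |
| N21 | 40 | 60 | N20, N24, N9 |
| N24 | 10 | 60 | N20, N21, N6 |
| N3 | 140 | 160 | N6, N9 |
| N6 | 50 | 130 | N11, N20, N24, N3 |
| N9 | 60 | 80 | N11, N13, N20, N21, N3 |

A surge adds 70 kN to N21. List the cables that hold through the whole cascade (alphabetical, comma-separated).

N13

Round 1 — N21 at 110 > 60. N21 snaps.
  N21 sheds 110 kN to N20, N24, N9: 36 each (2 lost).
    N20: 10+36 = 46 ≤ 80
    N24: 10+36 = 46 ≤ 60
    N9: 60+36 = 96 > 80
Round 2 — N9 snaps.
  N9 sheds 96 kN to N11, N13, N20, N3: 24 each.
    N11: 70+24 = 94 ≤ 140
    N13: 40+24 = 64 ≤ 110
    N20: 46+24 = 70 ≤ 80
    N3: 140+24 = 164 > 160
Round 3 — N3 snaps.
  N3 sheds 164 kN to N6: 164 each.
    N6: 50+164 = 214 > 130
Round 4 — N6 snaps.
  N6 sheds 214 kN to N11, N20, N24: 71 each (1 lost).
    N11: 94+71 = 165 > 140
    N20: 70+71 = 141 > 80
    N24: 46+71 = 117 > 60
Round 5 — N11, N20, N24 snap.
  N11 sheds 165 kN: no online neighbours, lost.
  N20 sheds 141 kN: no online neighbours, lost.
  N24 sheds 117 kN: no online neighbours, lost.
No further breaks.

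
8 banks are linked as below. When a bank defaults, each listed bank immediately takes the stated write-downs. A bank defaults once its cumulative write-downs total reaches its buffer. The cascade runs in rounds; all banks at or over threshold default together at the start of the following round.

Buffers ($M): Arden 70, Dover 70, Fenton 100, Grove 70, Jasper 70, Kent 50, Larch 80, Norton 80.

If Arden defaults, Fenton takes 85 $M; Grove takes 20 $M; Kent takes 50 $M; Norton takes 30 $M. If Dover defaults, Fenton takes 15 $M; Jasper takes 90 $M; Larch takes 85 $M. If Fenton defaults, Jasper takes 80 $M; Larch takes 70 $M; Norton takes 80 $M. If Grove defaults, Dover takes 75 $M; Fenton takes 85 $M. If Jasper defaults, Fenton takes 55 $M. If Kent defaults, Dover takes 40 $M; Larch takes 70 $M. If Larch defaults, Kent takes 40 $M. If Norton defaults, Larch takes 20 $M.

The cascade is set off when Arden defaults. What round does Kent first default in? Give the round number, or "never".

Round 1 — Arden defaults (initial).
  Fenton: +85 → 85 < 100
  Grove: +20 → 20 < 70
  Kent: +50 → 50 ≥ 50
  Norton: +30 → 30 < 80
Round 2 — Kent defaults.
  Dover: +40 → 40 < 70
  Larch: +70 → 70 < 80
No further defaults.

2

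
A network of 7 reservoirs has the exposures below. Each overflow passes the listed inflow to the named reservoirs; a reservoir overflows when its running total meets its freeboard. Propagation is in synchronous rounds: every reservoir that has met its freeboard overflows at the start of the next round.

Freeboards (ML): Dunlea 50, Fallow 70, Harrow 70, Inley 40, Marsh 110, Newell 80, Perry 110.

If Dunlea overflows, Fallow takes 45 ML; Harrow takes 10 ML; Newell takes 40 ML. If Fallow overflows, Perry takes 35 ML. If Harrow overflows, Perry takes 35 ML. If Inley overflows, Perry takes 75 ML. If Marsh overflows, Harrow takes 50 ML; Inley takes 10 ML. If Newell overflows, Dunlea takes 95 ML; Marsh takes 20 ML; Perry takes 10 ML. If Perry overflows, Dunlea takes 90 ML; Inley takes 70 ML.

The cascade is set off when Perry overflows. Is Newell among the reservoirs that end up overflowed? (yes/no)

Round 1 — Perry overflows (initial).
  Dunlea: +90 → 90 ≥ 50
  Inley: +70 → 70 ≥ 40
Round 2 — Dunlea, Inley overflow.
  Fallow: +45 → 45 < 70
  Harrow: +10 → 10 < 70
  Newell: +40 → 40 < 80
No further overflows.

no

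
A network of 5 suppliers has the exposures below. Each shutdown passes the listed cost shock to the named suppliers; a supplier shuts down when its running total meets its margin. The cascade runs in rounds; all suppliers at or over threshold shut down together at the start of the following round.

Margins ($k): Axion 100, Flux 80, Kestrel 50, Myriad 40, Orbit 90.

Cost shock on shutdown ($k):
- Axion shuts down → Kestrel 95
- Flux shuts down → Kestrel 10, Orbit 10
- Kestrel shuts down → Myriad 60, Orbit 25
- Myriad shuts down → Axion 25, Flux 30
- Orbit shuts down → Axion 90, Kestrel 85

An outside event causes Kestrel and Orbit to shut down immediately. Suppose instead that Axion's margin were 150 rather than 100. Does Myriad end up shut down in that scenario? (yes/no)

yes

With Axion's margin at 150:
Round 1 — Kestrel, Orbit shut down (initial).
  Axion: +90 → 90 < 150
  Myriad: +60 → 60 ≥ 40
Round 2 — Myriad shuts down.
  Axion: +25 → 115 < 150
  Flux: +30 → 30 < 80
No further shutdowns.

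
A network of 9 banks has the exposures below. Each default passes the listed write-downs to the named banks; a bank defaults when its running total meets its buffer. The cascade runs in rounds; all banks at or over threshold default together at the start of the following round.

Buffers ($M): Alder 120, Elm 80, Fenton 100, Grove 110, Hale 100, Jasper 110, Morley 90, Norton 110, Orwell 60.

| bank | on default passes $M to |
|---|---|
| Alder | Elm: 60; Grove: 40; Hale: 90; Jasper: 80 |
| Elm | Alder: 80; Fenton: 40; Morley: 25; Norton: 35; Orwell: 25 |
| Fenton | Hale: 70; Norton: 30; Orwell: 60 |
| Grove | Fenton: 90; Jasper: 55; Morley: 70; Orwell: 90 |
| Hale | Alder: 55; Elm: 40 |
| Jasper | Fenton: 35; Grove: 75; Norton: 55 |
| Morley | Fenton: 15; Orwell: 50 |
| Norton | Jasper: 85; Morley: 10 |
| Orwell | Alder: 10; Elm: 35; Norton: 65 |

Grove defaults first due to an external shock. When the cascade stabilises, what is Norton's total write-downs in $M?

65

Round 1 — Grove defaults (initial).
  Fenton: +90 → 90 < 100
  Jasper: +55 → 55 < 110
  Morley: +70 → 70 < 90
  Orwell: +90 → 90 ≥ 60
Round 2 — Orwell defaults.
  Alder: +10 → 10 < 120
  Elm: +35 → 35 < 80
  Norton: +65 → 65 < 110
No further defaults.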